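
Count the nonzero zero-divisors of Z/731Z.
Z/731Z has 58 nonzero zero-divisors

In Z/731Z each nonzero element is either a unit (gcd with 731 is 1) or a zero-divisor (gcd > 1). The number of units is φ(731): factorise 731 = 17 · 43, so φ(731) = (17 − 1) · (43 − 1) = 16 · 42 = 672. The nonzero elements number 731 − 1 = 730. Hence the nonzero zero-divisors number 730 − 672 = 58.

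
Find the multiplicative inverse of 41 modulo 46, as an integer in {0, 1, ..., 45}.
41^(−1) ≡ 9 (mod 46)

Apply the extended Euclidean algorithm to (46, 41), tracking rows (r, s, t) with s·46 + t·41 = r. Each division r_prev = q·r_cur + r_new produces the new row as (previous row) − q·(current row):
  row A: (46, 1, 0)   [1·46 + 0·41 = 46]
  row B: (41, 0, 1)   [0·46 + 1·41 = 41]
  46 = 1·41 + 5   → row C = row A − 1·row B = (5, 1, −1)   [check: 1·46 − 1·41 = 5]
  41 = 8·5 + 1   → row D = row B − 8·row C = (1, −8, 9)   [check: −8·46 + 9·41 = 1]
  5 = 5·1 + 0   → remainder 0, stop. gcd = 1 (last nonzero row D).
The gcd is 1, so 41 is invertible mod 46. The last nonzero row gives −8·46 + 9·41 = 1, so t = 9. So 41^(−1) ≡ 9 (mod 46). Verify: 41 · 9 = 369 ≡ 1 (mod 46). ✓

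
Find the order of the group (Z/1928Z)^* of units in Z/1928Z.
|(Z/1928Z)^*| = 960

(Z/1928Z)^* consists of the classes a with gcd(a, 1928) = 1, so its order is φ(1928). φ is multiplicative, with φ(p^e) = p^e − p^(e−1). Factorise 1928 = 2^3 · 241. Then
  φ(1928) = (2^3 − 2^2) · (241 − 1) = 4 · 240 = 960.
Thus |(Z/1928Z)^*| = 960.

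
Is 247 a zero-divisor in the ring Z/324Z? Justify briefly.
gcd(247, 324) = 1, so 247 is a unit in Z/324Z (it has a multiplicative inverse). A unit cannot be a zero-divisor: if 247·b ≡ 0 then multiplying both sides by 247^(−1) gives b ≡ 0. So 247 is not a zero-divisor.

Final answer: NO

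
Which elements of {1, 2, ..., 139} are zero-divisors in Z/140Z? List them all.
An element a ∈ Z/140Z (with a ≠ 0) is a zero-divisor iff gcd(a, 140) > 1 (because a is a unit precisely when gcd(a, n) = 1, and in Z/nZ every nonzero, non-unit element is a zero-divisor). Scan a = 1, ..., 139 and keep those with gcd(a, 140) > 1:
  gcd(2, 140) = 2, gcd(4, 140) = 4, gcd(5, 140) = 5, gcd(6, 140) = 2, gcd(7, 140) = 7, gcd(8, 140) = 4, gcd(10, 140) = 10, gcd(12, 140) = 4, gcd(14, 140) = 14, gcd(15, 140) = 5, gcd(16, 140) = 4, gcd(18, 140) = 2, gcd(20, 140) = 20, gcd(21, 140) = 7, gcd(22, 140) = 2, gcd(24, 140) = 4, gcd(25, 140) = 5, gcd(26, 140) = 2, gcd(28, 140) = 28, gcd(30, 140) = 10, gcd(32, 140) = 4, gcd(34, 140) = 2, gcd(35, 140) = 35, gcd(36, 140) = 4, gcd(38, 140) = 2, gcd(40, 140) = 20, gcd(42, 140) = 14, gcd(44, 140) = 4, gcd(45, 140) = 5, gcd(46, 140) = 2, gcd(48, 140) = 4, gcd(49, 140) = 7, gcd(50, 140) = 10, gcd(52, 140) = 4, gcd(54, 140) = 2, gcd(55, 140) = 5, gcd(56, 140) = 28, gcd(58, 140) = 2, gcd(60, 140) = 20, gcd(62, 140) = 2, gcd(63, 140) = 7, gcd(64, 140) = 4, gcd(65, 140) = 5, gcd(66, 140) = 2, gcd(68, 140) = 4, gcd(70, 140) = 70, gcd(72, 140) = 4, gcd(74, 140) = 2, gcd(75, 140) = 5, gcd(76, 140) = 4, gcd(77, 140) = 7, gcd(78, 140) = 2, gcd(80, 140) = 20, gcd(82, 140) = 2, gcd(84, 140) = 28, gcd(85, 140) = 5, gcd(86, 140) = 2, gcd(88, 140) = 4, gcd(90, 140) = 10, gcd(91, 140) = 7, gcd(92, 140) = 4, gcd(94, 140) = 2, gcd(95, 140) = 5, gcd(96, 140) = 4, gcd(98, 140) = 14, gcd(100, 140) = 20, gcd(102, 140) = 2, gcd(104, 140) = 4, gcd(105, 140) = 35, gcd(106, 140) = 2, gcd(108, 140) = 4, gcd(110, 140) = 10, gcd(112, 140) = 28, gcd(114, 140) = 2, gcd(115, 140) = 5, gcd(116, 140) = 4, gcd(118, 140) = 2, gcd(119, 140) = 7, gcd(120, 140) = 20, gcd(122, 140) = 2, gcd(124, 140) = 4, gcd(125, 140) = 5, gcd(126, 140) = 14, gcd(128, 140) = 4, gcd(130, 140) = 10, gcd(132, 140) = 4, gcd(133, 140) = 7, gcd(134, 140) = 2, gcd(135, 140) = 5, gcd(136, 140) = 4, gcd(138, 140) = 2.
All other a ∈ {1, ..., 139} have gcd(a, 140) = 1 and are units. So the nonzero zero-divisors are exactly the 91 values of a appearing in this scan.

Final answer: nonzero zero-divisors of Z/140Z = {2, 4, 5, 6, 7, 8, 10, 12, 14, 15, 16, 18, 20, 21, 22, 24, 25, 26, 28, 30, 32, 34, 35, 36, 38, 40, 42, 44, 45, 46, 48, 49, 50, 52, 54, 55, 56, 58, 60, 62, 63, 64, 65, 66, 68, 70, 72, 74, 75, 76, 77, 78, 80, 82, 84, 85, 86, 88, 90, 91, 92, 94, 95, 96, 98, 100, 102, 104, 105, 106, 108, 110, 112, 114, 115, 116, 118, 119, 120, 122, 124, 125, 126, 128, 130, 132, 133, 134, 135, 136, 138}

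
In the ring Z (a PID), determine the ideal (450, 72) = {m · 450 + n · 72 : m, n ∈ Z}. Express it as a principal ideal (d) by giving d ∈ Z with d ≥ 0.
(450, 72) = (18); d = 18

In the PID Z, (a, b) is generated by gcd(a, b). Compute gcd(450, 72) with the extended Euclidean algorithm, tracking rows (r, s, t) with s·450 + t·72 = r:
  row A: (450, 1, 0)   [1·450 + 0·72 = 450]
  row B: (72, 0, 1)   [0·450 + 1·72 = 72]
  450 = 6·72 + 18   → row C = row A − 6·row B = (18, 1, −6)   [check: 1·450 − 6·72 = 18]
  72 = 4·18 + 0   → remainder 0, stop. gcd = 18 (last nonzero row C).
So gcd(450, 72) = 18, with Bézout identity 1·450 − 6·72 = 18. Containment (⊇): the Bézout identity exhibits 18 as an element of (450, 72), giving (18) ⊆ (450, 72). Containment (⊆): since 18 | 450 and 18 | 72 (450 = 18·25, 72 = 18·4), every Z-linear combination of 450 and 72 is divisible by 18, so (450, 72) ⊆ (18). Therefore (450, 72) = (18), d = 18.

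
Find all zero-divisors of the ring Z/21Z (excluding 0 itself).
nonzero zero-divisors of Z/21Z = {3, 6, 7, 9, 12, 14, 15, 18}

An element a ∈ Z/21Z (with a ≠ 0) is a zero-divisor iff gcd(a, 21) > 1 (because a is a unit precisely when gcd(a, n) = 1, and in Z/nZ every nonzero, non-unit element is a zero-divisor). Scan a = 1, ..., 20 and keep those with gcd(a, 21) > 1:
  gcd(3, 21) = 3, gcd(6, 21) = 3, gcd(7, 21) = 7, gcd(9, 21) = 3, gcd(12, 21) = 3, gcd(14, 21) = 7, gcd(15, 21) = 3, gcd(18, 21) = 3.
All other a ∈ {1, ..., 20} have gcd(a, 21) = 1 and are units. So the nonzero zero-divisors are exactly the 8 values of a appearing in this scan.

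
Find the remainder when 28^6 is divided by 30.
4

Use repeated squaring. Binary(6) = 110. Walk through the bits of the exponent 6 left-to-right: at each bit after the leading one, square the running value, then multiply by 28 if the bit is 1 (always reducing mod 30):
  bit 1 = 1 (leading): start with 28.
  bit 2 = 1: square 28^2 = 784 ≡ 4; bit is 1, so multiply 4·28 = 112 ≡ 22 (mod 30).
  bit 3 = 0: square 22^2 = 484 ≡ 4 (mod 30).
Final value: 28^6 ≡ 4 (mod 30).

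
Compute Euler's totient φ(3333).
φ is multiplicative, with φ(p^e) = p^e − p^(e−1). Factorise 3333 = 3 · 11 · 101. Then
  φ(3333) = (3 − 1) · (11 − 1) · (101 − 1) = 2 · 10 · 100 = 2000.

Final answer: φ(3333) = 2000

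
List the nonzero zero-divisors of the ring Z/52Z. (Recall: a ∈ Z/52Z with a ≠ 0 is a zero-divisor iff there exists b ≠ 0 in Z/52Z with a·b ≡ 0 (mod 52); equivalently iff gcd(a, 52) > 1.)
An element a ∈ Z/52Z (with a ≠ 0) is a zero-divisor iff gcd(a, 52) > 1 (because a is a unit precisely when gcd(a, n) = 1, and in Z/nZ every nonzero, non-unit element is a zero-divisor). Scan a = 1, ..., 51 and keep those with gcd(a, 52) > 1:
  gcd(2, 52) = 2, gcd(4, 52) = 4, gcd(6, 52) = 2, gcd(8, 52) = 4, gcd(10, 52) = 2, gcd(12, 52) = 4, gcd(13, 52) = 13, gcd(14, 52) = 2, gcd(16, 52) = 4, gcd(18, 52) = 2, gcd(20, 52) = 4, gcd(22, 52) = 2, gcd(24, 52) = 4, gcd(26, 52) = 26, gcd(28, 52) = 4, gcd(30, 52) = 2, gcd(32, 52) = 4, gcd(34, 52) = 2, gcd(36, 52) = 4, gcd(38, 52) = 2, gcd(39, 52) = 13, gcd(40, 52) = 4, gcd(42, 52) = 2, gcd(44, 52) = 4, gcd(46, 52) = 2, gcd(48, 52) = 4, gcd(50, 52) = 2.
All other a ∈ {1, ..., 51} have gcd(a, 52) = 1 and are units. So the nonzero zero-divisors are exactly the 27 values of a appearing in this scan.

Final answer: nonzero zero-divisors of Z/52Z = {2, 4, 6, 8, 10, 12, 13, 14, 16, 18, 20, 22, 24, 26, 28, 30, 32, 34, 36, 38, 39, 40, 42, 44, 46, 48, 50}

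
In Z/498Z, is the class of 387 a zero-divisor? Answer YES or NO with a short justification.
YES

gcd(387, 498) = 3 > 1, so 387 is not a unit in Z/498Z. In Z/nZ every nonzero non-unit is a zero-divisor: explicitly, take b = 498/gcd = 166 ≠ 0 (mod 498); then 387·166 = 64242 = 129·498, i.e. 387·166 ≡ 0 (mod 498). So 387 is a zero-divisor.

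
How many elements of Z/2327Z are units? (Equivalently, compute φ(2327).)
An element a ∈ Z/2327Z is a unit iff gcd(a, 2327) = 1, so the number of units is φ(2327). φ is multiplicative, with φ(p^e) = p^e − p^(e−1). Factorise 2327 = 13 · 179. Then
  φ(2327) = (13 − 1) · (179 − 1) = 12 · 178 = 2136.

Final answer: Z/2327Z has φ(2327) = 2136 units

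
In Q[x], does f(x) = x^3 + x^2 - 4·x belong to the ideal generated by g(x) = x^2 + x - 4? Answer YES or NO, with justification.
YES

In Q[x] the ideal (g) consists of all multiples of g, so f ∈ (g) iff g | f, i.e. iff the remainder of f on division by g is 0. Divide f by g (g is monic, so eliminate the leading term of the running remainder at each step):
  leading term x^3: subtract (x)·g(x) = x^3 + x^2 - 4·x, leaving 0
The remainder is 0, so f(x) = g(x) · h(x) with h(x) = x. Hence g | f, i.e. f ∈ (g).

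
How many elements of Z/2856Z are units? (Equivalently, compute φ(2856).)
Z/2856Z has φ(2856) = 768 units

An element a ∈ Z/2856Z is a unit iff gcd(a, 2856) = 1, so the number of units is φ(2856). φ is multiplicative, with φ(p^e) = p^e − p^(e−1). Factorise 2856 = 2^3 · 3 · 7 · 17. Then
  φ(2856) = (2^3 − 2^2) · (3 − 1) · (7 − 1) · (17 − 1) = 4 · 2 · 6 · 16 = 768.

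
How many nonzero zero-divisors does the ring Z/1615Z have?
Z/1615Z has 462 nonzero zero-divisors

In Z/1615Z each nonzero element is either a unit (gcd with 1615 is 1) or a zero-divisor (gcd > 1). The number of units is φ(1615): factorise 1615 = 5 · 17 · 19, so φ(1615) = (5 − 1) · (17 − 1) · (19 − 1) = 4 · 16 · 18 = 1152. The nonzero elements number 1615 − 1 = 1614. Hence the nonzero zero-divisors number 1614 − 1152 = 462.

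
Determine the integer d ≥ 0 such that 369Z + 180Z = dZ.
(369, 180) = (9); d = 9

In the PID Z, (a, b) is generated by gcd(a, b). Compute gcd(369, 180) with the extended Euclidean algorithm, tracking rows (r, s, t) with s·369 + t·180 = r:
  row A: (369, 1, 0)   [1·369 + 0·180 = 369]
  row B: (180, 0, 1)   [0·369 + 1·180 = 180]
  369 = 2·180 + 9   → row C = row A − 2·row B = (9, 1, −2)   [check: 1·369 − 2·180 = 9]
  180 = 20·9 + 0   → remainder 0, stop. gcd = 9 (last nonzero row C).
So gcd(369, 180) = 9, with Bézout identity 1·369 − 2·180 = 9. Containment (⊇): the Bézout identity exhibits 9 as an element of (369, 180), giving (9) ⊆ (369, 180). Containment (⊆): since 9 | 369 and 9 | 180 (369 = 9·41, 180 = 9·20), every Z-linear combination of 369 and 180 is divisible by 9, so (369, 180) ⊆ (9). Therefore (369, 180) = (9), d = 9.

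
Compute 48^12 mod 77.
Use repeated squaring. Binary(12) = 1100. Walk through the bits of the exponent 12 left-to-right: at each bit after the leading one, square the running value, then multiply by 48 if the bit is 1 (always reducing mod 77):
  bit 1 = 1 (leading): start with 48.
  bit 2 = 1: square 48^2 = 2304 ≡ 71; bit is 1, so multiply 71·48 = 3408 ≡ 20 (mod 77).
  bit 3 = 0: square 20^2 = 400 ≡ 15 (mod 77).
  bit 4 = 0: square 15^2 = 225 ≡ 71 (mod 77).
Final value: 48^12 ≡ 71 (mod 77).

Final answer: 71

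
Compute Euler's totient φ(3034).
φ is multiplicative, with φ(p^e) = p^e − p^(e−1). Factorise 3034 = 2 · 37 · 41. Then
  φ(3034) = (2 − 1) · (37 − 1) · (41 − 1) = 1 · 36 · 40 = 1440.

Final answer: φ(3034) = 1440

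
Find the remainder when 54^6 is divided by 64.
Use repeated squaring. Binary(6) = 110. Walk through the bits of the exponent 6 left-to-right: at each bit after the leading one, square the running value, then multiply by 54 if the bit is 1 (always reducing mod 64):
  bit 1 = 1 (leading): start with 54.
  bit 2 = 1: square 54^2 = 2916 ≡ 36; bit is 1, so multiply 36·54 = 1944 ≡ 24 (mod 64).
  bit 3 = 0: square 24^2 = 576 ≡ 0 (mod 64).
Final value: 54^6 ≡ 0 (mod 64).

Final answer: 0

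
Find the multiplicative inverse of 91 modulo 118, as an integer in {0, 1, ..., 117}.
Apply the extended Euclidean algorithm to (118, 91), tracking rows (r, s, t) with s·118 + t·91 = r. Each division r_prev = q·r_cur + r_new produces the new row as (previous row) − q·(current row):
  row A: (118, 1, 0)   [1·118 + 0·91 = 118]
  row B: (91, 0, 1)   [0·118 + 1·91 = 91]
  118 = 1·91 + 27   → row C = row A − 1·row B = (27, 1, −1)   [check: 1·118 − 1·91 = 27]
  91 = 3·27 + 10   → row D = row B − 3·row C = (10, −3, 4)   [check: −3·118 + 4·91 = 10]
  27 = 2·10 + 7   → row E = row C − 2·row D = (7, 7, −9)   [check: 7·118 − 9·91 = 7]
  10 = 1·7 + 3   → row F = row D − 1·row E = (3, −10, 13)   [check: −10·118 + 13·91 = 3]
  7 = 2·3 + 1   → row G = row E − 2·row F = (1, 27, −35)   [check: 27·118 − 35·91 = 1]
  3 = 3·1 + 0   → remainder 0, stop. gcd = 1 (last nonzero row G).
The gcd is 1, so 91 is invertible mod 118. The last nonzero row gives 27·118 − 35·91 = 1, so t = −35. So 91^(−1) ≡ −35 ≡ 83 (mod 118). Verify: 91 · 83 = 7553 ≡ 1 (mod 118). ✓

Final answer: 91^(−1) ≡ 83 (mod 118)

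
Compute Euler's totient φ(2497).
φ is multiplicative, with φ(p^e) = p^e − p^(e−1). Factorise 2497 = 11 · 227. Then
  φ(2497) = (11 − 1) · (227 − 1) = 10 · 226 = 2260.

Final answer: φ(2497) = 2260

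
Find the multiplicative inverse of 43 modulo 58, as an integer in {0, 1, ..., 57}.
Apply the extended Euclidean algorithm to (58, 43), tracking rows (r, s, t) with s·58 + t·43 = r. Each division r_prev = q·r_cur + r_new produces the new row as (previous row) − q·(current row):
  row A: (58, 1, 0)   [1·58 + 0·43 = 58]
  row B: (43, 0, 1)   [0·58 + 1·43 = 43]
  58 = 1·43 + 15   → row C = row A − 1·row B = (15, 1, −1)   [check: 1·58 − 1·43 = 15]
  43 = 2·15 + 13   → row D = row B − 2·row C = (13, −2, 3)   [check: −2·58 + 3·43 = 13]
  15 = 1·13 + 2   → row E = row C − 1·row D = (2, 3, −4)   [check: 3·58 − 4·43 = 2]
  13 = 6·2 + 1   → row F = row D − 6·row E = (1, −20, 27)   [check: −20·58 + 27·43 = 1]
  2 = 2·1 + 0   → remainder 0, stop. gcd = 1 (last nonzero row F).
The gcd is 1, so 43 is invertible mod 58. The last nonzero row gives −20·58 + 27·43 = 1, so t = 27. So 43^(−1) ≡ 27 (mod 58). Verify: 43 · 27 = 1161 ≡ 1 (mod 58). ✓

Final answer: 43^(−1) ≡ 27 (mod 58)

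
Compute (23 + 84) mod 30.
Reduce the summands first: 84 ≡ 24 (mod 30), so 23 + 84 ≡ 23 + 24 (mod 30). 23 + 24 = 47; 47 = 1·30 + 17, so (23 + 84) mod 30 = 17.

Final answer: 17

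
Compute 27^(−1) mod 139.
27^(−1) ≡ 103 (mod 139)

Apply the extended Euclidean algorithm to (139, 27), tracking rows (r, s, t) with s·139 + t·27 = r. Each division r_prev = q·r_cur + r_new produces the new row as (previous row) − q·(current row):
  row A: (139, 1, 0)   [1·139 + 0·27 = 139]
  row B: (27, 0, 1)   [0·139 + 1·27 = 27]
  139 = 5·27 + 4   → row C = row A − 5·row B = (4, 1, −5)   [check: 1·139 − 5·27 = 4]
  27 = 6·4 + 3   → row D = row B − 6·row C = (3, −6, 31)   [check: −6·139 + 31·27 = 3]
  4 = 1·3 + 1   → row E = row C − 1·row D = (1, 7, −36)   [check: 7·139 − 36·27 = 1]
  3 = 3·1 + 0   → remainder 0, stop. gcd = 1 (last nonzero row E).
The gcd is 1, so 27 is invertible mod 139. The last nonzero row gives 7·139 − 36·27 = 1, so t = −36. So 27^(−1) ≡ −36 ≡ 103 (mod 139). Verify: 27 · 103 = 2781 ≡ 1 (mod 139). ✓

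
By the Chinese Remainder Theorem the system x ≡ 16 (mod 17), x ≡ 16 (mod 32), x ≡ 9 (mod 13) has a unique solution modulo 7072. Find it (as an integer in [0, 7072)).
The moduli 17, 32, 13 are pairwise coprime, so by the CRT there is a unique solution mod 17·32·13 = 7072.
Solve by successive substitution. Start with x ≡ 16 (mod 17).
  Combine with x ≡ 16 (mod 32): write x = 16 + 17·t and require 16 + 17·t ≡ 16 (mod 32), i.e. 17·t ≡ 16 − 16 ≡ 0 (mod 32). Since 17^(−1) ≡ 17 (mod 32), t ≡ 17·0 ≡ 0 (mod 32). So x ≡ 16 + 17·0 = 16 (mod 544).
  Combine with x ≡ 9 (mod 13): write x = 16 + 544·t and require 16 + 544·t ≡ 9 (mod 13), i.e. 544·t ≡ 9 − 16 ≡ 6 (mod 13). Since 544^(−1) ≡ 6 (mod 13) (544 ≡ 11 (mod 13)), t ≡ 6·6 ≡ 10 (mod 13). So x ≡ 16 + 544·10 = 5456 (mod 7072).
Unique solution in [0, 7072): x = 5456.

Final answer: x ≡ 5456 (mod 7072); the representative in [0, 7072) is 5456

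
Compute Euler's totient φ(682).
φ(682) = 300

φ is multiplicative, with φ(p^e) = p^e − p^(e−1). Factorise 682 = 2 · 11 · 31. Then
  φ(682) = (2 − 1) · (11 − 1) · (31 − 1) = 1 · 10 · 30 = 300.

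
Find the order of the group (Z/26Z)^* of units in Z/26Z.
(Z/26Z)^* consists of the classes a with gcd(a, 26) = 1, so its order is φ(26). φ is multiplicative, with φ(p^e) = p^e − p^(e−1). Factorise 26 = 2 · 13. Then
  φ(26) = (2 − 1) · (13 − 1) = 1 · 12 = 12.
Thus |(Z/26Z)^*| = 12.

Final answer: |(Z/26Z)^*| = 12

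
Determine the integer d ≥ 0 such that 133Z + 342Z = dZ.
In the PID Z, (a, b) is generated by gcd(a, b). Compute gcd(342, 133) with the extended Euclidean algorithm, tracking rows (r, s, t) with s·342 + t·133 = r:
  row A: (342, 1, 0)   [1·342 + 0·133 = 342]
  row B: (133, 0, 1)   [0·342 + 1·133 = 133]
  342 = 2·133 + 76   → row C = row A − 2·row B = (76, 1, −2)   [check: 1·342 − 2·133 = 76]
  133 = 1·76 + 57   → row D = row B − 1·row C = (57, −1, 3)   [check: −1·342 + 3·133 = 57]
  76 = 1·57 + 19   → row E = row C − 1·row D = (19, 2, −5)   [check: 2·342 − 5·133 = 19]
  57 = 3·19 + 0   → remainder 0, stop. gcd = 19 (last nonzero row E).
So gcd(133, 342) = 19, with Bézout identity 2·342 − 5·133 = 19. Containment (⊇): the Bézout identity exhibits 19 as an element of (133, 342), giving (19) ⊆ (133, 342). Containment (⊆): since 19 | 133 and 19 | 342 (133 = 19·7, 342 = 19·18), every Z-linear combination of 133 and 342 is divisible by 19, so (133, 342) ⊆ (19). Therefore (133, 342) = (19), d = 19.

Final answer: (133, 342) = (19); d = 19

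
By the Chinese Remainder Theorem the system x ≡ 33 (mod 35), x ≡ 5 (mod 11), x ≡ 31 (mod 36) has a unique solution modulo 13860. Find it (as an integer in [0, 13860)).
The moduli 35, 11, 36 are pairwise coprime, so by the CRT there is a unique solution mod 35·11·36 = 13860.
Solve by successive substitution. Start with x ≡ 33 (mod 35).
  Combine with x ≡ 5 (mod 11): write x = 33 + 35·t and require 33 + 35·t ≡ 5 (mod 11), i.e. 35·t ≡ 5 − 33 ≡ 5 (mod 11). Since 35^(−1) ≡ 6 (mod 11) (35 ≡ 2 (mod 11)), t ≡ 6·5 ≡ 8 (mod 11). So x ≡ 33 + 35·8 = 313 (mod 385).
  Combine with x ≡ 31 (mod 36): write x = 313 + 385·t and require 313 + 385·t ≡ 31 (mod 36), i.e. 385·t ≡ 31 − 313 ≡ 6 (mod 36). Since 385^(−1) ≡ 13 (mod 36) (385 ≡ 25 (mod 36)), t ≡ 13·6 ≡ 6 (mod 36). So x ≡ 313 + 385·6 = 2623 (mod 13860).
Unique solution in [0, 13860): x = 2623.

Final answer: x ≡ 2623 (mod 13860); the representative in [0, 13860) is 2623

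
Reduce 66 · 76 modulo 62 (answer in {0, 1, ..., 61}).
56

Reduce the factors first: 66 ≡ 4, 76 ≡ 14 (mod 62), so 66 · 76 ≡ 4 · 14 (mod 62). 4 · 14 = 56. Dividing by 62: 56 = 0·62 + 56. So (66 · 76) mod 62 = 56.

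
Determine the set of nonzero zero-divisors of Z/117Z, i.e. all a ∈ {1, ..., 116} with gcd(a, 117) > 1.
nonzero zero-divisors of Z/117Z = {3, 6, 9, 12, 13, 15, 18, 21, 24, 26, 27, 30, 33, 36, 39, 42, 45, 48, 51, 52, 54, 57, 60, 63, 65, 66, 69, 72, 75, 78, 81, 84, 87, 90, 91, 93, 96, 99, 102, 104, 105, 108, 111, 114}

An element a ∈ Z/117Z (with a ≠ 0) is a zero-divisor iff gcd(a, 117) > 1 (because a is a unit precisely when gcd(a, n) = 1, and in Z/nZ every nonzero, non-unit element is a zero-divisor). Scan a = 1, ..., 116 and keep those with gcd(a, 117) > 1:
  gcd(3, 117) = 3, gcd(6, 117) = 3, gcd(9, 117) = 9, gcd(12, 117) = 3, gcd(13, 117) = 13, gcd(15, 117) = 3, gcd(18, 117) = 9, gcd(21, 117) = 3, gcd(24, 117) = 3, gcd(26, 117) = 13, gcd(27, 117) = 9, gcd(30, 117) = 3, gcd(33, 117) = 3, gcd(36, 117) = 9, gcd(39, 117) = 39, gcd(42, 117) = 3, gcd(45, 117) = 9, gcd(48, 117) = 3, gcd(51, 117) = 3, gcd(52, 117) = 13, gcd(54, 117) = 9, gcd(57, 117) = 3, gcd(60, 117) = 3, gcd(63, 117) = 9, gcd(65, 117) = 13, gcd(66, 117) = 3, gcd(69, 117) = 3, gcd(72, 117) = 9, gcd(75, 117) = 3, gcd(78, 117) = 39, gcd(81, 117) = 9, gcd(84, 117) = 3, gcd(87, 117) = 3, gcd(90, 117) = 9, gcd(91, 117) = 13, gcd(93, 117) = 3, gcd(96, 117) = 3, gcd(99, 117) = 9, gcd(102, 117) = 3, gcd(104, 117) = 13, gcd(105, 117) = 3, gcd(108, 117) = 9, gcd(111, 117) = 3, gcd(114, 117) = 3.
All other a ∈ {1, ..., 116} have gcd(a, 117) = 1 and are units. So the nonzero zero-divisors are exactly the 44 values of a appearing in this scan.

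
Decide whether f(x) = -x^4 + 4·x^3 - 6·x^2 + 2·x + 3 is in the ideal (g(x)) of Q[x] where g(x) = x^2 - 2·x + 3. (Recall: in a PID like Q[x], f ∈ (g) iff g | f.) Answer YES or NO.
In Q[x] the ideal (g) consists of all multiples of g, so f ∈ (g) iff g | f, i.e. iff the remainder of f on division by g is 0. Divide f by g (g is monic, so eliminate the leading term of the running remainder at each step):
  leading term -x^4: subtract (-x^2)·g(x) = -x^4 + 2·x^3 - 3·x^2, leaving 2·x^3 - 3·x^2 + 2·x + 3
  leading term 2·x^3: subtract (2·x)·g(x) = 2·x^3 - 4·x^2 + 6·x, leaving x^2 - 4·x + 3
  leading term x^2: subtract (1)·g(x) = x^2 - 2·x + 3, leaving -2·x
The remainder r(x) = -2·x ≠ 0 (and deg r < deg g), so g ∤ f, i.e. f ∉ (g).

Final answer: NO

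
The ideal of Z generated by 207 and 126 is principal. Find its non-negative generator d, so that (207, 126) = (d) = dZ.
(207, 126) = (9); d = 9

In the PID Z, (a, b) is generated by gcd(a, b). Compute gcd(207, 126) with the extended Euclidean algorithm, tracking rows (r, s, t) with s·207 + t·126 = r:
  row A: (207, 1, 0)   [1·207 + 0·126 = 207]
  row B: (126, 0, 1)   [0·207 + 1·126 = 126]
  207 = 1·126 + 81   → row C = row A − 1·row B = (81, 1, −1)   [check: 1·207 − 1·126 = 81]
  126 = 1·81 + 45   → row D = row B − 1·row C = (45, −1, 2)   [check: −1·207 + 2·126 = 45]
  81 = 1·45 + 36   → row E = row C − 1·row D = (36, 2, −3)   [check: 2·207 − 3·126 = 36]
  45 = 1·36 + 9   → row F = row D − 1·row E = (9, −3, 5)   [check: −3·207 + 5·126 = 9]
  36 = 4·9 + 0   → remainder 0, stop. gcd = 9 (last nonzero row F).
So gcd(207, 126) = 9, with Bézout identity −3·207 + 5·126 = 9. Containment (⊇): the Bézout identity exhibits 9 as an element of (207, 126), giving (9) ⊆ (207, 126). Containment (⊆): since 9 | 207 and 9 | 126 (207 = 9·23, 126 = 9·14), every Z-linear combination of 207 and 126 is divisible by 9, so (207, 126) ⊆ (9). Therefore (207, 126) = (9), d = 9.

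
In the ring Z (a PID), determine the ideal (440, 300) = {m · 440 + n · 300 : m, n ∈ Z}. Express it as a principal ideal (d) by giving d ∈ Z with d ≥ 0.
In the PID Z, (a, b) is generated by gcd(a, b). Compute gcd(440, 300) with the extended Euclidean algorithm, tracking rows (r, s, t) with s·440 + t·300 = r:
  row A: (440, 1, 0)   [1·440 + 0·300 = 440]
  row B: (300, 0, 1)   [0·440 + 1·300 = 300]
  440 = 1·300 + 140   → row C = row A − 1·row B = (140, 1, −1)   [check: 1·440 − 1·300 = 140]
  300 = 2·140 + 20   → row D = row B − 2·row C = (20, −2, 3)   [check: −2·440 + 3·300 = 20]
  140 = 7·20 + 0   → remainder 0, stop. gcd = 20 (last nonzero row D).
So gcd(440, 300) = 20, with Bézout identity −2·440 + 3·300 = 20. Containment (⊇): the Bézout identity exhibits 20 as an element of (440, 300), giving (20) ⊆ (440, 300). Containment (⊆): since 20 | 440 and 20 | 300 (440 = 20·22, 300 = 20·15), every Z-linear combination of 440 and 300 is divisible by 20, so (440, 300) ⊆ (20). Therefore (440, 300) = (20), d = 20.

Final answer: (440, 300) = (20); d = 20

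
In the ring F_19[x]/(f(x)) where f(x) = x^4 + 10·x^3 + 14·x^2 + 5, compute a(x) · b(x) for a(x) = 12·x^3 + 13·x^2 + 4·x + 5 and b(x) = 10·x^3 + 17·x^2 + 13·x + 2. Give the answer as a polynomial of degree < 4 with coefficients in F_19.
a · b ≡ 6·x^3 + 11·x^2 + 14·x + 18 (mod f(x))

Multiply as integer polynomials: a · b = 120·x^6 + 334·x^5 + 417·x^4 + 311·x^3 + 163·x^2 + 73·x + 10. Reducing coefficients mod 19: a · b ≡ 6·x^6 + 11·x^5 + 18·x^4 + 7·x^3 + 11·x^2 + 16·x + 10. Now divide by f(x) = x^4 + 10·x^3 + 14·x^2 + 5 in F_19[x], eliminating the leading term at each step:
  leading term 6·x^6: subtract (6·x^2)·f(x) = 6·x^6 + 3·x^5 + 8·x^4 + 11·x^2, leaving 8·x^5 + 10·x^4 + 7·x^3 + 16·x + 10 (coefficients mod 19)
  leading term 8·x^5: subtract (8·x)·f(x) = 8·x^5 + 4·x^4 + 17·x^3 + 2·x, leaving 6·x^4 + 9·x^3 + 14·x + 10 (coefficients mod 19)
  leading term 6·x^4: subtract (6)·f(x) = 6·x^4 + 3·x^3 + 8·x^2 + 11, leaving 6·x^3 + 11·x^2 + 14·x + 18 (coefficients mod 19)
The degree is now < 4, so this is the remainder. Hence a · b ≡ 6·x^3 + 11·x^2 + 14·x + 18 in F_19[x]/(f).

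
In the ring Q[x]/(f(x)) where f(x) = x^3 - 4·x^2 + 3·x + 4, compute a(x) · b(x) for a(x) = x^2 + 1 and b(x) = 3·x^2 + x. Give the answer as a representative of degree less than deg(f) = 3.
First multiply in Q[x] without reducing: a · b = 3·x^4 + x^3 + 3·x^2 + x. Now divide by f(x) = x^3 - 4·x^2 + 3·x + 4, eliminating the leading term at each step:
  leading term 3·x^4: subtract (3·x)·f(x) = 3·x^4 - 12·x^3 + 9·x^2 + 12·x, leaving 13·x^3 - 6·x^2 - 11·x
  leading term 13·x^3: subtract (13)·f(x) = 13·x^3 - 52·x^2 + 39·x + 52, leaving 46·x^2 - 50·x - 52
The degree is now < 3, so this is the remainder. Hence a · b ≡ 46·x^2 - 50·x - 52 in Q[x]/(f).

Final answer: a · b ≡ 46·x^2 - 50·x - 52 (mod f(x))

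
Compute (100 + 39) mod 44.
Reduce the summands first: 100 ≡ 12 (mod 44), so 100 + 39 ≡ 12 + 39 (mod 44). 12 + 39 = 51; 51 = 1·44 + 7, so (100 + 39) mod 44 = 7.

Final answer: 7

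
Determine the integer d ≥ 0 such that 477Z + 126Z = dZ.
(477, 126) = (9); d = 9

In the PID Z, (a, b) is generated by gcd(a, b). Compute gcd(477, 126) with the extended Euclidean algorithm, tracking rows (r, s, t) with s·477 + t·126 = r:
  row A: (477, 1, 0)   [1·477 + 0·126 = 477]
  row B: (126, 0, 1)   [0·477 + 1·126 = 126]
  477 = 3·126 + 99   → row C = row A − 3·row B = (99, 1, −3)   [check: 1·477 − 3·126 = 99]
  126 = 1·99 + 27   → row D = row B − 1·row C = (27, −1, 4)   [check: −1·477 + 4·126 = 27]
  99 = 3·27 + 18   → row E = row C − 3·row D = (18, 4, −15)   [check: 4·477 − 15·126 = 18]
  27 = 1·18 + 9   → row F = row D − 1·row E = (9, −5, 19)   [check: −5·477 + 19·126 = 9]
  18 = 2·9 + 0   → remainder 0, stop. gcd = 9 (last nonzero row F).
So gcd(477, 126) = 9, with Bézout identity −5·477 + 19·126 = 9. Containment (⊇): the Bézout identity exhibits 9 as an element of (477, 126), giving (9) ⊆ (477, 126). Containment (⊆): since 9 | 477 and 9 | 126 (477 = 9·53, 126 = 9·14), every Z-linear combination of 477 and 126 is divisible by 9, so (477, 126) ⊆ (9). Therefore (477, 126) = (9), d = 9.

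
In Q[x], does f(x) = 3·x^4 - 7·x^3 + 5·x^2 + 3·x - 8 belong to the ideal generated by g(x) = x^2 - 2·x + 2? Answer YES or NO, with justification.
NO

In Q[x] the ideal (g) consists of all multiples of g, so f ∈ (g) iff g | f, i.e. iff the remainder of f on division by g is 0. Divide f by g (g is monic, so eliminate the leading term of the running remainder at each step):
  leading term 3·x^4: subtract (3·x^2)·g(x) = 3·x^4 - 6·x^3 + 6·x^2, leaving -x^3 - x^2 + 3·x - 8
  leading term -x^3: subtract (-x)·g(x) = -x^3 + 2·x^2 - 2·x, leaving -3·x^2 + 5·x - 8
  leading term -3·x^2: subtract (-3)·g(x) = -3·x^2 + 6·x - 6, leaving -x - 2
The remainder r(x) = -x - 2 ≠ 0 (and deg r < deg g), so g ∤ f, i.e. f ∉ (g).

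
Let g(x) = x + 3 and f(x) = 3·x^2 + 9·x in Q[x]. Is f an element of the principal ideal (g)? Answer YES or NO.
YES

In Q[x] the ideal (g) consists of all multiples of g, so f ∈ (g) iff g | f, i.e. iff the remainder of f on division by g is 0. Divide f by g (g is monic, so eliminate the leading term of the running remainder at each step):
  leading term 3·x^2: subtract (3·x)·g(x) = 3·x^2 + 9·x, leaving 0
The remainder is 0, so f(x) = g(x) · h(x) with h(x) = 3·x. Hence g | f, i.e. f ∈ (g).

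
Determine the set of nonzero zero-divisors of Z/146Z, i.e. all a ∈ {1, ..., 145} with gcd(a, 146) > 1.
An element a ∈ Z/146Z (with a ≠ 0) is a zero-divisor iff gcd(a, 146) > 1 (because a is a unit precisely when gcd(a, n) = 1, and in Z/nZ every nonzero, non-unit element is a zero-divisor). Scan a = 1, ..., 145 and keep those with gcd(a, 146) > 1:
  gcd(2, 146) = 2, gcd(4, 146) = 2, gcd(6, 146) = 2, gcd(8, 146) = 2, gcd(10, 146) = 2, gcd(12, 146) = 2, gcd(14, 146) = 2, gcd(16, 146) = 2, gcd(18, 146) = 2, gcd(20, 146) = 2, gcd(22, 146) = 2, gcd(24, 146) = 2, gcd(26, 146) = 2, gcd(28, 146) = 2, gcd(30, 146) = 2, gcd(32, 146) = 2, gcd(34, 146) = 2, gcd(36, 146) = 2, gcd(38, 146) = 2, gcd(40, 146) = 2, gcd(42, 146) = 2, gcd(44, 146) = 2, gcd(46, 146) = 2, gcd(48, 146) = 2, gcd(50, 146) = 2, gcd(52, 146) = 2, gcd(54, 146) = 2, gcd(56, 146) = 2, gcd(58, 146) = 2, gcd(60, 146) = 2, gcd(62, 146) = 2, gcd(64, 146) = 2, gcd(66, 146) = 2, gcd(68, 146) = 2, gcd(70, 146) = 2, gcd(72, 146) = 2, gcd(73, 146) = 73, gcd(74, 146) = 2, gcd(76, 146) = 2, gcd(78, 146) = 2, gcd(80, 146) = 2, gcd(82, 146) = 2, gcd(84, 146) = 2, gcd(86, 146) = 2, gcd(88, 146) = 2, gcd(90, 146) = 2, gcd(92, 146) = 2, gcd(94, 146) = 2, gcd(96, 146) = 2, gcd(98, 146) = 2, gcd(100, 146) = 2, gcd(102, 146) = 2, gcd(104, 146) = 2, gcd(106, 146) = 2, gcd(108, 146) = 2, gcd(110, 146) = 2, gcd(112, 146) = 2, gcd(114, 146) = 2, gcd(116, 146) = 2, gcd(118, 146) = 2, gcd(120, 146) = 2, gcd(122, 146) = 2, gcd(124, 146) = 2, gcd(126, 146) = 2, gcd(128, 146) = 2, gcd(130, 146) = 2, gcd(132, 146) = 2, gcd(134, 146) = 2, gcd(136, 146) = 2, gcd(138, 146) = 2, gcd(140, 146) = 2, gcd(142, 146) = 2, gcd(144, 146) = 2.
All other a ∈ {1, ..., 145} have gcd(a, 146) = 1 and are units. So the nonzero zero-divisors are exactly the 73 values of a appearing in this scan.

Final answer: nonzero zero-divisors of Z/146Z = {2, 4, 6, 8, 10, 12, 14, 16, 18, 20, 22, 24, 26, 28, 30, 32, 34, 36, 38, 40, 42, 44, 46, 48, 50, 52, 54, 56, 58, 60, 62, 64, 66, 68, 70, 72, 73, 74, 76, 78, 80, 82, 84, 86, 88, 90, 92, 94, 96, 98, 100, 102, 104, 106, 108, 110, 112, 114, 116, 118, 120, 122, 124, 126, 128, 130, 132, 134, 136, 138, 140, 142, 144}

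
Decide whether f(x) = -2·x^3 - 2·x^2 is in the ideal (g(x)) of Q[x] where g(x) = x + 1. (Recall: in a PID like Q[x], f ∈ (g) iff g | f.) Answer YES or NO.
In Q[x] the ideal (g) consists of all multiples of g, so f ∈ (g) iff g | f, i.e. iff the remainder of f on division by g is 0. Divide f by g (g is monic, so eliminate the leading term of the running remainder at each step):
  leading term -2·x^3: subtract (-2·x^2)·g(x) = -2·x^3 - 2·x^2, leaving 0
The remainder is 0, so f(x) = g(x) · h(x) with h(x) = -2·x^2. Hence g | f, i.e. f ∈ (g).

Final answer: YES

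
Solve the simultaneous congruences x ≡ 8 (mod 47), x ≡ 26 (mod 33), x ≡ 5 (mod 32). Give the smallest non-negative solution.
The moduli 47, 33, 32 are pairwise coprime, so by the CRT there is a unique solution mod 47·33·32 = 49632.
Solve by successive substitution. Start with x ≡ 8 (mod 47).
  Combine with x ≡ 26 (mod 33): write x = 8 + 47·t and require 8 + 47·t ≡ 26 (mod 33), i.e. 47·t ≡ 26 − 8 ≡ 18 (mod 33). Since 47^(−1) ≡ 26 (mod 33) (47 ≡ 14 (mod 33)), t ≡ 26·18 ≡ 6 (mod 33). So x ≡ 8 + 47·6 = 290 (mod 1551).
  Combine with x ≡ 5 (mod 32): write x = 290 + 1551·t and require 290 + 1551·t ≡ 5 (mod 32), i.e. 1551·t ≡ 5 − 290 ≡ 3 (mod 32). Since 1551^(−1) ≡ 15 (mod 32) (1551 ≡ 15 (mod 32)), t ≡ 15·3 ≡ 13 (mod 32). So x ≡ 290 + 1551·13 = 20453 (mod 49632).
Unique solution in [0, 49632): x = 20453.

Final answer: x ≡ 20453 (mod 49632); the representative in [0, 49632) is 20453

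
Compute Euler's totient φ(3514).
φ is multiplicative, with φ(p^e) = p^e − p^(e−1). Factorise 3514 = 2 · 7 · 251. Then
  φ(3514) = (2 − 1) · (7 − 1) · (251 − 1) = 1 · 6 · 250 = 1500.

Final answer: φ(3514) = 1500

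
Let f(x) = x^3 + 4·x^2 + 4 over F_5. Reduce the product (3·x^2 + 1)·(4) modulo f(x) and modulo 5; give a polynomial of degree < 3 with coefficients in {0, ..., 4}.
a · b ≡ 2·x^2 + 4 (mod f(x))

Multiply as integer polynomials: a · b = 12·x^2 + 4. Reducing coefficients mod 5: a · b ≡ 2·x^2 + 4. This already has degree < 3, so no reduction by f is needed. Hence a · b ≡ 2·x^2 + 4 in F_5[x]/(f).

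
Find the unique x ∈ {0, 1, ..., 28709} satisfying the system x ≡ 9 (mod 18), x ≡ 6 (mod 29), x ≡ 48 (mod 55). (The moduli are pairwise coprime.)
x ≡ 8793 (mod 28710); the representative in [0, 28710) is 8793

The moduli 18, 29, 55 are pairwise coprime, so by the CRT there is a unique solution mod 18·29·55 = 28710.
Solve by successive substitution. Start with x ≡ 9 (mod 18).
  Combine with x ≡ 6 (mod 29): write x = 9 + 18·t and require 9 + 18·t ≡ 6 (mod 29), i.e. 18·t ≡ 6 − 9 ≡ 26 (mod 29). Since 18^(−1) ≡ 21 (mod 29), t ≡ 21·26 ≡ 24 (mod 29). So x ≡ 9 + 18·24 = 441 (mod 522).
  Combine with x ≡ 48 (mod 55): write x = 441 + 522·t and require 441 + 522·t ≡ 48 (mod 55), i.e. 522·t ≡ 48 − 441 ≡ 47 (mod 55). Since 522^(−1) ≡ 53 (mod 55) (522 ≡ 27 (mod 55)), t ≡ 53·47 ≡ 16 (mod 55). So x ≡ 441 + 522·16 = 8793 (mod 28710).
Unique solution in [0, 28710): x = 8793.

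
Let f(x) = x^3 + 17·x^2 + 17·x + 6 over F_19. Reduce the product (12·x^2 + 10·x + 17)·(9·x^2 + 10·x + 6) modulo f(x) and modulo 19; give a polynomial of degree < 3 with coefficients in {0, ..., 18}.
Multiply as integer polynomials: a · b = 108·x^4 + 210·x^3 + 325·x^2 + 230·x + 102. Reducing coefficients mod 19: a · b ≡ 13·x^4 + x^3 + 2·x^2 + 2·x + 7. Now divide by f(x) = x^3 + 17·x^2 + 17·x + 6 in F_19[x], eliminating the leading term at each step:
  leading term 13·x^4: subtract (13·x)·f(x) = 13·x^4 + 12·x^3 + 12·x^2 + 2·x, leaving 8·x^3 + 9·x^2 + 7 (coefficients mod 19)
  leading term 8·x^3: subtract (8)·f(x) = 8·x^3 + 3·x^2 + 3·x + 10, leaving 6·x^2 + 16·x + 16 (coefficients mod 19)
The degree is now < 3, so this is the remainder. Hence a · b ≡ 6·x^2 + 16·x + 16 in F_19[x]/(f).

Final answer: a · b ≡ 6·x^2 + 16·x + 16 (mod f(x))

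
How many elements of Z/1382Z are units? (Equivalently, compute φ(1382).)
An element a ∈ Z/1382Z is a unit iff gcd(a, 1382) = 1, so the number of units is φ(1382). φ is multiplicative, with φ(p^e) = p^e − p^(e−1). Factorise 1382 = 2 · 691. Then
  φ(1382) = (2 − 1) · (691 − 1) = 1 · 690 = 690.

Final answer: Z/1382Z has φ(1382) = 690 units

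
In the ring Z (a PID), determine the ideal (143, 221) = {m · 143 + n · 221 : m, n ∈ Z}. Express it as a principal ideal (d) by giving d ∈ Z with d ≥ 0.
(143, 221) = (13); d = 13

In the PID Z, (a, b) is generated by gcd(a, b). Compute gcd(221, 143) with the extended Euclidean algorithm, tracking rows (r, s, t) with s·221 + t·143 = r:
  row A: (221, 1, 0)   [1·221 + 0·143 = 221]
  row B: (143, 0, 1)   [0·221 + 1·143 = 143]
  221 = 1·143 + 78   → row C = row A − 1·row B = (78, 1, −1)   [check: 1·221 − 1·143 = 78]
  143 = 1·78 + 65   → row D = row B − 1·row C = (65, −1, 2)   [check: −1·221 + 2·143 = 65]
  78 = 1·65 + 13   → row E = row C − 1·row D = (13, 2, −3)   [check: 2·221 − 3·143 = 13]
  65 = 5·13 + 0   → remainder 0, stop. gcd = 13 (last nonzero row E).
So gcd(143, 221) = 13, with Bézout identity 2·221 − 3·143 = 13. Containment (⊇): the Bézout identity exhibits 13 as an element of (143, 221), giving (13) ⊆ (143, 221). Containment (⊆): since 13 | 143 and 13 | 221 (143 = 13·11, 221 = 13·17), every Z-linear combination of 143 and 221 is divisible by 13, so (143, 221) ⊆ (13). Therefore (143, 221) = (13), d = 13.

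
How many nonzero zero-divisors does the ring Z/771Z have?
Z/771Z has 258 nonzero zero-divisors

In Z/771Z each nonzero element is either a unit (gcd with 771 is 1) or a zero-divisor (gcd > 1). The number of units is φ(771): factorise 771 = 3 · 257, so φ(771) = (3 − 1) · (257 − 1) = 2 · 256 = 512. The nonzero elements number 771 − 1 = 770. Hence the nonzero zero-divisors number 770 − 512 = 258.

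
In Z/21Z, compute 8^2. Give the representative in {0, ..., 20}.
Use repeated squaring. Binary(2) = 10. Walk through the bits of the exponent 2 left-to-right: at each bit after the leading one, square the running value, then multiply by 8 if the bit is 1 (always reducing mod 21):
  bit 1 = 1 (leading): start with 8.
  bit 2 = 0: square 8^2 = 64 ≡ 1 (mod 21).
Final value: 8^2 ≡ 1 (mod 21).

Final answer: 1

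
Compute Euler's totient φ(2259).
φ is multiplicative, with φ(p^e) = p^e − p^(e−1). Factorise 2259 = 3^2 · 251. Then
  φ(2259) = (3^2 − 3^1) · (251 − 1) = 6 · 250 = 1500.

Final answer: φ(2259) = 1500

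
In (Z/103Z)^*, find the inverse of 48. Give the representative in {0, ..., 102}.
48^(−1) ≡ 88 (mod 103)

Apply the extended Euclidean algorithm to (103, 48), tracking rows (r, s, t) with s·103 + t·48 = r. Each division r_prev = q·r_cur + r_new produces the new row as (previous row) − q·(current row):
  row A: (103, 1, 0)   [1·103 + 0·48 = 103]
  row B: (48, 0, 1)   [0·103 + 1·48 = 48]
  103 = 2·48 + 7   → row C = row A − 2·row B = (7, 1, −2)   [check: 1·103 − 2·48 = 7]
  48 = 6·7 + 6   → row D = row B − 6·row C = (6, −6, 13)   [check: −6·103 + 13·48 = 6]
  7 = 1·6 + 1   → row E = row C − 1·row D = (1, 7, −15)   [check: 7·103 − 15·48 = 1]
  6 = 6·1 + 0   → remainder 0, stop. gcd = 1 (last nonzero row E).
The gcd is 1, so 48 is invertible mod 103. The last nonzero row gives 7·103 − 15·48 = 1, so t = −15. So 48^(−1) ≡ −15 ≡ 88 (mod 103). Verify: 48 · 88 = 4224 ≡ 1 (mod 103). ✓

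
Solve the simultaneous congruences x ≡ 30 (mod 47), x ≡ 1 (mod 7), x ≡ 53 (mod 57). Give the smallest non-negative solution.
The moduli 47, 7, 57 are pairwise coprime, so by the CRT there is a unique solution mod 47·7·57 = 18753.
Solve by successive substitution. Start with x ≡ 30 (mod 47).
  Combine with x ≡ 1 (mod 7): write x = 30 + 47·t and require 30 + 47·t ≡ 1 (mod 7), i.e. 47·t ≡ 1 − 30 ≡ 6 (mod 7). Since 47^(−1) ≡ 3 (mod 7) (47 ≡ 5 (mod 7)), t ≡ 3·6 ≡ 4 (mod 7). So x ≡ 30 + 47·4 = 218 (mod 329).
  Combine with x ≡ 53 (mod 57): write x = 218 + 329·t and require 218 + 329·t ≡ 53 (mod 57), i.e. 329·t ≡ 53 − 218 ≡ 6 (mod 57). Since 329^(−1) ≡ 35 (mod 57) (329 ≡ 44 (mod 57)), t ≡ 35·6 ≡ 39 (mod 57). So x ≡ 218 + 329·39 = 13049 (mod 18753).
Unique solution in [0, 18753): x = 13049.

Final answer: x ≡ 13049 (mod 18753); the representative in [0, 18753) is 13049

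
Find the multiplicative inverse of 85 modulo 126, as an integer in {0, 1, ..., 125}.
Apply the extended Euclidean algorithm to (126, 85), tracking rows (r, s, t) with s·126 + t·85 = r. Each division r_prev = q·r_cur + r_new produces the new row as (previous row) − q·(current row):
  row A: (126, 1, 0)   [1·126 + 0·85 = 126]
  row B: (85, 0, 1)   [0·126 + 1·85 = 85]
  126 = 1·85 + 41   → row C = row A − 1·row B = (41, 1, −1)   [check: 1·126 − 1·85 = 41]
  85 = 2·41 + 3   → row D = row B − 2·row C = (3, −2, 3)   [check: −2·126 + 3·85 = 3]
  41 = 13·3 + 2   → row E = row C − 13·row D = (2, 27, −40)   [check: 27·126 − 40·85 = 2]
  3 = 1·2 + 1   → row F = row D − 1·row E = (1, −29, 43)   [check: −29·126 + 43·85 = 1]
  2 = 2·1 + 0   → remainder 0, stop. gcd = 1 (last nonzero row F).
The gcd is 1, so 85 is invertible mod 126. The last nonzero row gives −29·126 + 43·85 = 1, so t = 43. So 85^(−1) ≡ 43 (mod 126). Verify: 85 · 43 = 3655 ≡ 1 (mod 126). ✓

Final answer: 85^(−1) ≡ 43 (mod 126)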